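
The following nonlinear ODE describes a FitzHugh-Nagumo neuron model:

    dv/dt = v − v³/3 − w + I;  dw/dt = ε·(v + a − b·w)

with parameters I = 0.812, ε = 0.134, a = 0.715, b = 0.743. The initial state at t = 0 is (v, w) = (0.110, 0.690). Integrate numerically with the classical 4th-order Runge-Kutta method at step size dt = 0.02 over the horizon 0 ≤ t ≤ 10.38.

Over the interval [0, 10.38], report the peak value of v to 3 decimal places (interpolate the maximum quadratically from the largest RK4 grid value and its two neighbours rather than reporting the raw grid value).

max v = 1.519

t=0.000: state=(0.110, 0.690)
step 1 (dt=0.02): k1=(0.232, 0.042), k2=(0.233, 0.042), k3=(0.233, 0.042), k4=(0.235, 0.042); state += dt/6·(k1+2k2+2k3+k4)
t=0.020: state=(0.115, 0.691)
t=0.040: state=(0.119, 0.692)
t=0.060: state=(0.124, 0.693)
continuing one RK4 step at a time; state shown every 25 steps (Δt=0.5):
t=0.500: state=(0.252, 0.715)
t=1.000: state=(0.460, 0.750)
t=1.500: state=(0.740, 0.799)
t=2.000: state=(1.055, 0.866)
t=2.500: state=(1.318, 0.948)
t=3.000: state=(1.467, 1.041)
t=3.500: state=(1.517, 1.135)
t=4.000: state=(1.510, 1.226)
t=4.500: state=(1.473, 1.310)
t=5.000: state=(1.422, 1.388)
t=5.500: state=(1.362, 1.459)
t=6.000: state=(1.296, 1.521)
t=6.500: state=(1.223, 1.576)
t=7.000: state=(1.144, 1.624)
t=7.500: state=(1.055, 1.664)
t=8.000: state=(0.954, 1.695)
t=8.500: state=(0.834, 1.718)
t=9.000: state=(0.683, 1.731)
t=9.500: state=(0.482, 1.732)
t=10.000: state=(0.189, 1.718)
t=10.380: state=(-0.137, 1.691)
largest grid value and its neighbours: v(3.620)=1.51921, v(3.640)=1.51928, v(3.660)=1.51927
parabola through these three points peaks at t≈3.648 with v≈1.51929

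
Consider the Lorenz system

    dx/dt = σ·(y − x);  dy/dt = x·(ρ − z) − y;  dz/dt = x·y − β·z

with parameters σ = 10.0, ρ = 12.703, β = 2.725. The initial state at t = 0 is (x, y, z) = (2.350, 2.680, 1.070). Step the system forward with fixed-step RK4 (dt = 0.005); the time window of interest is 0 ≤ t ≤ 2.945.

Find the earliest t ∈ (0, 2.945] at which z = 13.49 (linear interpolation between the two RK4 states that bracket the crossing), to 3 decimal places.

t=0.000: state=(2.350, 2.680, 1.070)
step 1 (dt=0.005): k1=(3.300, 24.658, 3.382), k2=(3.834, 24.672, 3.527), k3=(3.821, 24.687, 3.529), k4=(4.343, 24.715, 3.678); state += dt/6·(k1+2k2+2k3+k4)
t=0.005: state=(2.369, 2.803, 1.088)
t=0.010: state=(2.393, 2.927, 1.107)
t=0.015: state=(2.422, 3.052, 1.128)
continuing one RK4 step at a time; state shown every 20 steps (Δt=0.1):
t=0.100: state=(3.536, 5.460, 1.849)
t=0.200: state=(6.112, 9.270, 4.568)
t=0.300: state=(9.322, 12.028, 11.095)
t=0.325: state=(9.910, 11.865, 13.155)
next step: t=0.330: state=(10.003, 11.773, 13.561) — z has crossed 13.49
linear interpolation between t=0.325 (13.15473) and t=0.330 (13.56123) → t≈0.329

t = 0.329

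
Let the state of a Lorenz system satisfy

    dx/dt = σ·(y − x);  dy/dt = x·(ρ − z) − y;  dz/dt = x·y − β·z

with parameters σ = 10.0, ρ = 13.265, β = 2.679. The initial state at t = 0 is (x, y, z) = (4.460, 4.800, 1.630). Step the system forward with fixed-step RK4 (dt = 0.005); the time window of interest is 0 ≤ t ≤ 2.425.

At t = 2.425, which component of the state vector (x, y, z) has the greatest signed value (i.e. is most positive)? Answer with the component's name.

t=0.000: state=(4.460, 4.800, 1.630)
step 1 (dt=0.005): k1=(3.400, 47.092, 17.041), k2=(4.492, 46.883, 17.494), k3=(4.460, 46.910, 17.502), k4=(5.523, 46.725, 17.965); state += dt/6·(k1+2k2+2k3+k4)
t=0.005: state=(4.482, 5.035, 1.717)
t=0.010: state=(4.515, 5.267, 1.810)
t=0.015: state=(4.557, 5.499, 1.907)
continuing one RK4 step at a time; state shown every 20 steps (Δt=0.1):
t=0.100: state=(6.381, 9.438, 4.636)
t=0.200: state=(9.663, 12.486, 11.726)
t=0.300: state=(10.408, 8.604, 19.120)
t=0.400: state=(6.850, 2.509, 18.746)
t=0.500: state=(3.198, 0.517, 14.890)
t=0.600: state=(1.444, 0.458, 11.471)
t=0.700: state=(0.920, 0.742, 8.832)
t=0.800: state=(0.947, 1.144, 6.831)
t=0.900: state=(1.292, 1.793, 5.368)
t=1.000: state=(1.991, 2.919, 4.443)
t=1.100: state=(3.233, 4.837, 4.287)
t=1.200: state=(5.268, 7.733, 5.649)
t=1.300: state=(7.940, 10.538, 9.817)
t=1.400: state=(9.565, 9.742, 15.836)
t=1.500: state=(8.054, 5.217, 18.074)
t=1.600: state=(5.022, 2.269, 15.835)
t=1.700: state=(2.976, 1.644, 12.734)
t=1.800: state=(2.213, 1.927, 10.123)
t=1.900: state=(2.266, 2.617, 8.177)
t=2.000: state=(2.882, 3.765, 6.968)
t=2.100: state=(4.056, 5.534, 6.746)
t=2.200: state=(5.812, 7.789, 8.087)
t=2.300: state=(7.727, 9.341, 11.459)
t=2.400: state=(8.496, 8.221, 15.316)
t=2.425: state=(8.357, 7.523, 15.932)
compare at T: x=8.357, y=7.523, z=15.932

largest component: z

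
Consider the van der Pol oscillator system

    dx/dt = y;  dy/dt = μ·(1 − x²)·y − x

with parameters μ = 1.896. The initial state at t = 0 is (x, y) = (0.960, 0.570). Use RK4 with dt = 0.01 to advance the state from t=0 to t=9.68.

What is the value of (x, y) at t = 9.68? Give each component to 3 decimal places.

t=0.000: state=(0.960, 0.570)
step 1 (dt=0.01): k1=(0.570, -0.875), k2=(0.566, -0.885), k3=(0.566, -0.885), k4=(0.561, -0.894); state += dt/6·(k1+2k2+2k3+k4)
t=0.010: state=(0.966, 0.561)
t=0.020: state=(0.971, 0.552)
t=0.030: state=(0.977, 0.543)
continuing one RK4 step at a time; state shown every 50 steps (Δt=0.5):
t=0.500: state=(1.112, 0.019)
t=1.000: state=(0.990, -0.493)
t=1.500: state=(0.595, -1.172)
t=2.000: state=(-0.368, -2.927)
t=2.500: state=(-1.794, -1.436)
t=3.000: state=(-1.943, 0.233)
t=3.500: state=(-1.777, 0.391)
t=4.000: state=(-1.559, 0.488)
t=4.500: state=(-1.277, 0.658)
t=5.000: state=(-0.862, 1.076)
t=5.500: state=(-0.046, 2.475)
t=6.000: state=(1.580, 2.691)
t=6.500: state=(2.015, -0.117)
t=7.000: state=(1.875, -0.357)
t=7.500: state=(1.677, -0.436)
t=8.000: state=(1.432, -0.556)
t=8.500: state=(1.100, -0.808)
t=9.000: state=(0.549, -1.544)
t=9.500: state=(-0.703, -3.600)
t=9.680: state=(-1.350, -3.306)

(x, y) = (-1.350, -3.306)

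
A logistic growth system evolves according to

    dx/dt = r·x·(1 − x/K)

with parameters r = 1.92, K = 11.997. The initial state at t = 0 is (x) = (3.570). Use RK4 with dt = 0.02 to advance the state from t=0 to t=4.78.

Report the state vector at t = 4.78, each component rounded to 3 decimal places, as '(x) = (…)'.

t=0.000: state=(3.570)
step 1 (dt=0.02): k1=(4.815), k2=(4.852), k3=(4.852), k4=(4.889); state += dt/6·(k1+2k2+2k3+k4)
t=0.020: state=(3.667)
t=0.040: state=(3.766)
t=0.060: state=(3.865)
continuing one RK4 step at a time; state shown every 10 steps (Δt=0.2):
t=0.200: state=(4.600)
t=0.400: state=(5.726)
t=0.600: state=(6.871)
t=0.800: state=(7.955)
t=1.000: state=(8.913)
t=1.200: state=(9.709)
t=1.400: state=(10.337)
t=1.600: state=(10.814)
t=1.800: state=(11.165)
t=2.000: state=(11.418)
t=2.200: state=(11.596)
t=2.400: state=(11.721)
t=2.600: state=(11.808)
t=2.800: state=(11.867)
t=3.000: state=(11.908)
t=3.200: state=(11.937)
t=3.400: state=(11.956)
t=3.600: state=(11.969)
t=3.800: state=(11.978)
t=4.000: state=(11.984)
t=4.200: state=(11.988)
t=4.400: state=(11.991)
t=4.600: state=(11.993)
t=4.780: state=(11.994)

(x) = (11.994)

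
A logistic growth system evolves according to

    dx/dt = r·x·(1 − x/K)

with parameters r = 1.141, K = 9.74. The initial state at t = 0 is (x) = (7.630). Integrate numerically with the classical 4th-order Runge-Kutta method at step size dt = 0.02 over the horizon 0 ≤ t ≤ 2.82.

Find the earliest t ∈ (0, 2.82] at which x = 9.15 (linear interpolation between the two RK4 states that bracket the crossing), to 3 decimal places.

t = 1.276

t=0.000: state=(7.630)
step 1 (dt=0.02): k1=(1.886), k2=(1.874), k3=(1.874), k4=(1.862); state += dt/6·(k1+2k2+2k3+k4)
t=0.020: state=(7.667)
t=0.040: state=(7.704)
t=0.060: state=(7.741)
continuing one RK4 step at a time; state shown every 5 steps (Δt=0.1):
t=0.100: state=(7.812)
t=0.200: state=(7.983)
t=0.300: state=(8.141)
t=0.400: state=(8.288)
t=0.500: state=(8.423)
t=0.600: state=(8.548)
t=0.700: state=(8.662)
t=0.800: state=(8.767)
t=0.900: state=(8.862)
t=1.000: state=(8.949)
t=1.100: state=(9.028)
t=1.200: state=(9.100)
t=1.260: state=(9.140)
next step: t=1.280: state=(9.152) — x has crossed 9.15
linear interpolation between t=1.260 (9.13976) and t=1.280 (9.15249) → t≈1.276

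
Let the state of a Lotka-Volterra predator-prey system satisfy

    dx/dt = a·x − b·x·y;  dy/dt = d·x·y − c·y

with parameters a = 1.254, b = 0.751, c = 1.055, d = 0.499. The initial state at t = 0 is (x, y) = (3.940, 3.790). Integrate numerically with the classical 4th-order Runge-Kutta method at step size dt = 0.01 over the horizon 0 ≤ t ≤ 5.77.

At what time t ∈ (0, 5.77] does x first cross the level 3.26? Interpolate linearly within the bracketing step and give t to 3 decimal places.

t = 0.110

t=0.000: state=(3.940, 3.790)
step 1 (dt=0.01): k1=(-6.274, 3.453), k2=(-6.274, 3.409), k3=(-6.274, 3.409), k4=(-6.273, 3.364); state += dt/6·(k1+2k2+2k3+k4)
t=0.010: state=(3.877, 3.824)
t=0.020: state=(3.815, 3.857)
t=0.030: state=(3.752, 3.890)
t=0.110: state=(3.261, 4.111)
next step: t=0.120: state=(3.201, 4.134) — x has crossed 3.26
linear interpolation between t=0.110 (3.26060) and t=0.120 (3.20108) → t≈0.110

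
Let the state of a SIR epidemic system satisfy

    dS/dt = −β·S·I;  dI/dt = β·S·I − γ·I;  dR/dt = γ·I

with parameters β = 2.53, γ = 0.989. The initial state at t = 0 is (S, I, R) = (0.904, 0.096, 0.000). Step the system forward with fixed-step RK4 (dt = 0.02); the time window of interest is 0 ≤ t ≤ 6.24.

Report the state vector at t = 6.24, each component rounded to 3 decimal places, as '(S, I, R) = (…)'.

t=0.000: state=(0.904, 0.096, 0.000)
step 1 (dt=0.02): k1=(-0.220, 0.125, 0.095), k2=(-0.222, 0.126, 0.096), k3=(-0.222, 0.126, 0.096), k4=(-0.224, 0.127, 0.097); state += dt/6·(k1+2k2+2k3+k4)
t=0.020: state=(0.900, 0.099, 0.002)
t=0.040: state=(0.895, 0.101, 0.004)
t=0.060: state=(0.890, 0.104, 0.006)
continuing one RK4 step at a time; state shown every 25 steps (Δt=0.5):
t=0.500: state=(0.766, 0.169, 0.065)
t=1.000: state=(0.589, 0.244, 0.168)
t=1.500: state=(0.420, 0.280, 0.299)
t=2.000: state=(0.296, 0.268, 0.437)
t=2.500: state=(0.216, 0.225, 0.559)
t=3.000: state=(0.168, 0.174, 0.658)
t=3.500: state=(0.139, 0.129, 0.732)
t=4.000: state=(0.121, 0.093, 0.787)
t=4.500: state=(0.109, 0.065, 0.825)
t=5.000: state=(0.102, 0.045, 0.852)
t=5.500: state=(0.097, 0.031, 0.871)
t=6.000: state=(0.094, 0.022, 0.884)
t=6.240: state=(0.093, 0.018, 0.889)

(S, I, R) = (0.093, 0.018, 0.889)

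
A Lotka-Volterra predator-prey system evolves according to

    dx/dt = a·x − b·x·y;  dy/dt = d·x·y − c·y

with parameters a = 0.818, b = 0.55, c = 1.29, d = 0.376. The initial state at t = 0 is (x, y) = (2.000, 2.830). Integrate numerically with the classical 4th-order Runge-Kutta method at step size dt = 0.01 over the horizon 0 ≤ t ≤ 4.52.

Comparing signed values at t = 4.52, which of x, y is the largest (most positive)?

t=0.000: state=(2.000, 2.830)
step 1 (dt=0.01): k1=(-1.477, -1.523), k2=(-1.463, -1.526), k3=(-1.463, -1.526), k4=(-1.450, -1.530); state += dt/6·(k1+2k2+2k3+k4)
t=0.010: state=(1.985, 2.815)
t=0.020: state=(1.971, 2.799)
t=0.030: state=(1.957, 2.784)
continuing one RK4 step at a time; state shown every 20 steps (Δt=0.2):
t=0.200: state=(1.755, 2.516)
t=0.400: state=(1.595, 2.204)
t=0.600: state=(1.498, 1.912)
t=0.800: state=(1.451, 1.650)
t=1.000: state=(1.443, 1.421)
t=1.200: state=(1.470, 1.225)
t=1.400: state=(1.528, 1.059)
t=1.600: state=(1.614, 0.921)
t=1.800: state=(1.729, 0.806)
t=2.000: state=(1.873, 0.713)
t=2.200: state=(2.048, 0.638)
t=2.400: state=(2.256, 0.580)
t=2.600: state=(2.500, 0.536)
t=2.800: state=(2.781, 0.505)
t=3.000: state=(3.102, 0.486)
t=3.200: state=(3.464, 0.481)
t=3.400: state=(3.868, 0.489)
t=3.600: state=(4.312, 0.514)
t=3.800: state=(4.789, 0.559)
t=4.000: state=(5.284, 0.631)
t=4.200: state=(5.774, 0.738)
t=4.400: state=(6.219, 0.896)
t=4.520: state=(6.441, 1.021)
compare at T: x=6.441, y=1.021

largest component: x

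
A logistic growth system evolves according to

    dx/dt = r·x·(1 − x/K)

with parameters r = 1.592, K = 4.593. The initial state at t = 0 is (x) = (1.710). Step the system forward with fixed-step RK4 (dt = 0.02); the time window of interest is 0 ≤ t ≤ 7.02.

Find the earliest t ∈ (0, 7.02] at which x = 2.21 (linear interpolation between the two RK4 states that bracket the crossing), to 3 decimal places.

t=0.000: state=(1.710)
step 1 (dt=0.02): k1=(1.709), k2=(1.716), k3=(1.716), k4=(1.722); state += dt/6·(k1+2k2+2k3+k4)
t=0.020: state=(1.744)
t=0.040: state=(1.779)
t=0.060: state=(1.814)
t=0.280: state=(2.209)
next step: t=0.300: state=(2.245) — x has crossed 2.21
linear interpolation between t=0.280 (2.20861) and t=0.300 (2.24514) → t≈0.281

t = 0.281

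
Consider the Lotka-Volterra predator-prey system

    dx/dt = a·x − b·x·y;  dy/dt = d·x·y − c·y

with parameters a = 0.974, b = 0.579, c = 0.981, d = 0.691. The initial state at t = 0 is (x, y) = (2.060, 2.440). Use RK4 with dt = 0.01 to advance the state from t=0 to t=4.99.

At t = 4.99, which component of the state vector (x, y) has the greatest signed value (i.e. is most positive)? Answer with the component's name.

t=0.000: state=(2.060, 2.440)
step 1 (dt=0.01): k1=(-0.904, 1.080), k2=(-0.908, 1.074), k3=(-0.908, 1.074), k4=(-0.913, 1.069); state += dt/6·(k1+2k2+2k3+k4)
t=0.010: state=(2.051, 2.451)
t=0.020: state=(2.042, 2.461)
t=0.030: state=(2.032, 2.472)
continuing one RK4 step at a time; state shown every 20 steps (Δt=0.2):
t=0.200: state=(1.865, 2.631)
t=0.400: state=(1.658, 2.758)
t=0.600: state=(1.458, 2.811)
t=0.800: state=(1.280, 2.790)
t=1.000: state=(1.131, 2.708)
t=1.200: state=(1.011, 2.580)
t=1.400: state=(0.920, 2.422)
t=1.600: state=(0.852, 2.249)
t=1.800: state=(0.806, 2.073)
t=2.000: state=(0.779, 1.900)
t=2.200: state=(0.767, 1.737)
t=2.400: state=(0.768, 1.587)
t=2.600: state=(0.783, 1.452)
t=2.800: state=(0.810, 1.332)
t=3.000: state=(0.849, 1.227)
t=3.200: state=(0.899, 1.138)
t=3.400: state=(0.962, 1.064)
t=3.600: state=(1.037, 1.004)
t=3.800: state=(1.125, 0.958)
t=4.000: state=(1.226, 0.926)
t=4.200: state=(1.340, 0.908)
t=4.400: state=(1.466, 0.906)
t=4.600: state=(1.603, 0.920)
t=4.800: state=(1.748, 0.954)
t=4.990: state=(1.889, 1.005)
compare at T: x=1.889, y=1.005

largest component: x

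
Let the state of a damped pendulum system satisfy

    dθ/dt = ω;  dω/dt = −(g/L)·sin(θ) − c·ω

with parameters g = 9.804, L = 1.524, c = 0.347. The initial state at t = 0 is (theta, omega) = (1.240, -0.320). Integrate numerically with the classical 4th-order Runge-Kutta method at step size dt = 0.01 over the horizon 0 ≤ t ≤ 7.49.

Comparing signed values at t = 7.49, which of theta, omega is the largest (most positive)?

largest component: omega

t=0.000: state=(1.240, -0.320)
step 1 (dt=0.01): k1=(-0.320, -5.973), k2=(-0.350, -5.960), k3=(-0.350, -5.959), k4=(-0.380, -5.945); state += dt/6·(k1+2k2+2k3+k4)
t=0.010: state=(1.237, -0.380)
t=0.020: state=(1.232, -0.439)
t=0.030: state=(1.228, -0.498)
continuing one RK4 step at a time; state shown every 25 steps (Δt=0.25):
t=0.250: state=(0.983, -1.688)
t=0.500: state=(0.437, -2.556)
t=0.750: state=(-0.217, -2.501)
t=1.000: state=(-0.738, -1.562)
t=1.250: state=(-0.967, -0.246)
t=1.500: state=(-0.865, 1.020)
t=1.750: state=(-0.487, 1.912)
t=2.000: state=(0.031, 2.098)
t=2.250: state=(0.495, 1.503)
t=2.500: state=(0.745, 0.456)
t=2.750: state=(0.720, -0.637)
t=3.000: state=(0.450, -1.451)
t=3.250: state=(0.041, -1.706)
t=3.500: state=(-0.348, -1.313)
t=3.750: state=(-0.579, -0.490)
t=4.000: state=(-0.586, 0.422)
t=4.250: state=(-0.386, 1.124)
t=4.500: state=(-0.062, 1.375)
t=4.750: state=(0.257, 1.099)
t=5.000: state=(0.456, 0.450)
t=5.250: state=(0.474, -0.300)
t=5.500: state=(0.320, -0.886)
t=5.750: state=(0.062, -1.107)
t=6.000: state=(-0.198, -0.901)
t=6.250: state=(-0.363, -0.383)
t=6.500: state=(-0.382, 0.227)
t=6.750: state=(-0.260, 0.707)
t=7.000: state=(-0.053, 0.892)
t=7.250: state=(0.157, 0.730)
t=7.490: state=(0.288, 0.333)
compare at T: theta=0.288, omega=0.333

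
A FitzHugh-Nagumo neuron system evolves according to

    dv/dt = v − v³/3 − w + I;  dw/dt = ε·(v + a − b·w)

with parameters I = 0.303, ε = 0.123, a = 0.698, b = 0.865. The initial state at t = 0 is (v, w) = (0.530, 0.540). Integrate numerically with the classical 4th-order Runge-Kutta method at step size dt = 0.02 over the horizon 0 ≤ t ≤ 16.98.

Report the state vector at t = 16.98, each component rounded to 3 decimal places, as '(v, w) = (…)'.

t=0.000: state=(0.530, 0.540)
step 1 (dt=0.02): k1=(0.243, 0.094), k2=(0.244, 0.094), k3=(0.244, 0.094), k4=(0.245, 0.094); state += dt/6·(k1+2k2+2k3+k4)
t=0.020: state=(0.535, 0.542)
t=0.040: state=(0.540, 0.544)
t=0.060: state=(0.545, 0.546)
continuing one RK4 step at a time; state shown every 50 steps (Δt=1):
t=1.000: state=(0.804, 0.645)
t=2.000: state=(1.059, 0.771)
t=3.000: state=(1.171, 0.906)
t=4.000: state=(1.141, 1.032)
t=5.000: state=(1.015, 1.136)
t=6.000: state=(0.799, 1.210)
t=7.000: state=(0.409, 1.242)
t=8.000: state=(-0.490, 1.200)
t=9.000: state=(-1.763, 1.020)
t=10.000: state=(-1.945, 0.776)
t=11.000: state=(-1.878, 0.555)
t=12.000: state=(-1.799, 0.366)
t=13.000: state=(-1.721, 0.206)
t=14.000: state=(-1.646, 0.070)
t=15.000: state=(-1.573, -0.044)
t=16.000: state=(-1.503, -0.137)
t=16.980: state=(-1.437, -0.212)

(v, w) = (-1.437, -0.212)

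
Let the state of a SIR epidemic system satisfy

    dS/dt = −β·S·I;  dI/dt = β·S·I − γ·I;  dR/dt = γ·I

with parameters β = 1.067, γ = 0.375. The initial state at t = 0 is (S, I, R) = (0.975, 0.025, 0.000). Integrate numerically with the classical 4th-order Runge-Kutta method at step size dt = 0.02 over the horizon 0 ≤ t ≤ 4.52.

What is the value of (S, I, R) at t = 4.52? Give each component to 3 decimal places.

(S, I, R) = (0.565, 0.243, 0.192)

t=0.000: state=(0.975, 0.025, 0.000)
step 1 (dt=0.02): k1=(-0.026, 0.017, 0.009), k2=(-0.026, 0.017, 0.009), k3=(-0.026, 0.017, 0.009), k4=(-0.026, 0.017, 0.010); state += dt/6·(k1+2k2+2k3+k4)
t=0.020: state=(0.974, 0.025, 0.000)
t=0.040: state=(0.974, 0.026, 0.000)
t=0.060: state=(0.973, 0.026, 0.001)
continuing one RK4 step at a time; state shown every 10 steps (Δt=0.2):
t=0.200: state=(0.969, 0.029, 0.002)
t=0.400: state=(0.963, 0.033, 0.004)
t=0.600: state=(0.956, 0.037, 0.007)
t=0.800: state=(0.948, 0.042, 0.010)
t=1.000: state=(0.939, 0.048, 0.013)
t=1.200: state=(0.929, 0.054, 0.017)
t=1.400: state=(0.917, 0.061, 0.021)
t=1.600: state=(0.905, 0.069, 0.026)
t=1.800: state=(0.891, 0.077, 0.032)
t=2.000: state=(0.875, 0.087, 0.038)
t=2.200: state=(0.858, 0.097, 0.045)
t=2.400: state=(0.840, 0.108, 0.052)
t=2.600: state=(0.820, 0.119, 0.061)
t=2.800: state=(0.798, 0.131, 0.070)
t=3.000: state=(0.775, 0.144, 0.081)
t=3.200: state=(0.750, 0.158, 0.092)
t=3.400: state=(0.725, 0.171, 0.104)
t=3.600: state=(0.698, 0.185, 0.118)
t=3.800: state=(0.670, 0.198, 0.132)
t=4.000: state=(0.641, 0.212, 0.147)
t=4.200: state=(0.612, 0.224, 0.164)
t=4.400: state=(0.583, 0.236, 0.181)
t=4.520: state=(0.565, 0.243, 0.192)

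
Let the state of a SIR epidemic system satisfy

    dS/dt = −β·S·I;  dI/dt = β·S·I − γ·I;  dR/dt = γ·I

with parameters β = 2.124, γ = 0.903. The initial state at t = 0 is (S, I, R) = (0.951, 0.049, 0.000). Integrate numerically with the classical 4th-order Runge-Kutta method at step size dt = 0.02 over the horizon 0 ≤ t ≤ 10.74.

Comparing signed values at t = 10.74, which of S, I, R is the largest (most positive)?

largest component: R

t=0.000: state=(0.951, 0.049, 0.000)
step 1 (dt=0.02): k1=(-0.099, 0.055, 0.044), k2=(-0.100, 0.055, 0.045), k3=(-0.100, 0.055, 0.045), k4=(-0.101, 0.056, 0.045); state += dt/6·(k1+2k2+2k3+k4)
t=0.020: state=(0.949, 0.050, 0.001)
t=0.040: state=(0.947, 0.051, 0.002)
t=0.060: state=(0.945, 0.052, 0.003)
continuing one RK4 step at a time; state shown every 25 steps (Δt=0.5):
t=0.500: state=(0.888, 0.083, 0.029)
t=1.000: state=(0.794, 0.129, 0.077)
t=1.500: state=(0.673, 0.180, 0.147)
t=2.000: state=(0.544, 0.219, 0.238)
t=2.500: state=(0.427, 0.233, 0.340)
t=3.000: state=(0.335, 0.221, 0.444)
t=3.500: state=(0.268, 0.194, 0.538)
t=4.000: state=(0.222, 0.160, 0.618)
t=4.500: state=(0.191, 0.127, 0.682)
t=5.000: state=(0.170, 0.098, 0.733)
t=5.500: state=(0.155, 0.074, 0.771)
t=6.000: state=(0.145, 0.055, 0.800)
t=6.500: state=(0.138, 0.041, 0.822)
t=7.000: state=(0.133, 0.030, 0.837)
t=7.500: state=(0.129, 0.022, 0.849)
t=8.000: state=(0.127, 0.016, 0.858)
t=8.500: state=(0.125, 0.012, 0.864)
t=9.000: state=(0.123, 0.008, 0.868)
t=9.500: state=(0.122, 0.006, 0.871)
t=10.000: state=(0.122, 0.004, 0.874)
t=10.500: state=(0.121, 0.003, 0.875)
t=10.740: state=(0.121, 0.003, 0.876)
compare at T: S=0.121, I=0.003, R=0.876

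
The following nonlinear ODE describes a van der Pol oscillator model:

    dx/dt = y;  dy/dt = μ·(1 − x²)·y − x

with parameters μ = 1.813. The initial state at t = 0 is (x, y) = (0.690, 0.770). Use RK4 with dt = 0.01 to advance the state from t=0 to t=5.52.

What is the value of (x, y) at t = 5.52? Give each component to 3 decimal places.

t=0.000: state=(0.690, 0.770)
step 1 (dt=0.01): k1=(0.770, 0.041), k2=(0.770, 0.030), k3=(0.770, 0.030), k4=(0.770, 0.019); state += dt/6·(k1+2k2+2k3+k4)
t=0.010: state=(0.698, 0.770)
t=0.020: state=(0.705, 0.770)
t=0.030: state=(0.713, 0.770)
continuing one RK4 step at a time; state shown every 20 steps (Δt=0.2):
t=0.200: state=(0.842, 0.730)
t=0.400: state=(0.975, 0.590)
t=0.600: state=(1.073, 0.376)
t=0.800: state=(1.124, 0.136)
t=1.000: state=(1.128, -0.092)
t=1.200: state=(1.088, -0.298)
t=1.400: state=(1.009, -0.494)
t=1.600: state=(0.890, -0.706)
t=1.800: state=(0.723, -0.973)
t=2.000: state=(0.493, -1.357)
t=2.200: state=(0.167, -1.946)
t=2.400: state=(-0.302, -2.766)
t=2.600: state=(-0.924, -3.313)
t=2.800: state=(-1.529, -2.478)
t=3.000: state=(-1.869, -0.967)
t=3.200: state=(-1.964, -0.116)
t=3.400: state=(-1.950, 0.204)
t=3.600: state=(-1.896, 0.323)
t=3.800: state=(-1.825, 0.379)
t=4.000: state=(-1.745, 0.419)
t=4.200: state=(-1.657, 0.458)
t=4.400: state=(-1.561, 0.503)
t=4.600: state=(-1.455, 0.560)
t=4.800: state=(-1.336, 0.634)
t=5.000: state=(-1.200, 0.737)
t=5.200: state=(-1.038, 0.887)
t=5.400: state=(-0.840, 1.117)
t=5.520: state=(-0.694, 1.318)

(x, y) = (-0.694, 1.318)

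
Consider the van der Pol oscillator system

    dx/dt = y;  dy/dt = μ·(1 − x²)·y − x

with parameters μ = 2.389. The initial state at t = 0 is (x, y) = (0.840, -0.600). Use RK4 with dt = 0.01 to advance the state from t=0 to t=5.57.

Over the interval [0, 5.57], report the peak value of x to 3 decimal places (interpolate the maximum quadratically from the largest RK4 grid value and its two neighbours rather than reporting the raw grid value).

t=0.000: state=(0.840, -0.600)
step 1 (dt=0.01): k1=(-0.600, -1.262), k2=(-0.606, -1.271), k3=(-0.606, -1.271), k4=(-0.613, -1.280); state += dt/6·(k1+2k2+2k3+k4)
t=0.010: state=(0.834, -0.613)
t=0.020: state=(0.828, -0.626)
t=0.030: state=(0.821, -0.639)
continuing one RK4 step at a time; state shown every 20 steps (Δt=0.2):
t=0.200: state=(0.692, -0.900)
t=0.400: state=(0.469, -1.368)
t=0.600: state=(0.122, -2.179)
t=0.800: state=(-0.433, -3.412)
t=1.000: state=(-1.191, -3.781)
t=1.200: state=(-1.769, -1.797)
t=1.400: state=(-1.956, -0.314)
t=1.600: state=(-1.964, 0.134)
t=1.800: state=(-1.923, 0.251)
t=2.000: state=(-1.868, 0.291)
t=2.200: state=(-1.808, 0.314)
t=2.400: state=(-1.743, 0.335)
t=2.600: state=(-1.673, 0.359)
t=2.800: state=(-1.599, 0.388)
t=3.000: state=(-1.518, 0.423)
t=3.200: state=(-1.429, 0.469)
t=3.400: state=(-1.329, 0.530)
t=3.600: state=(-1.215, 0.616)
t=3.800: state=(-1.080, 0.743)
t=4.000: state=(-0.913, 0.945)
t=4.200: state=(-0.692, 1.292)
t=4.400: state=(-0.376, 1.934)
t=4.600: state=(0.117, 3.100)
t=4.800: state=(0.873, 4.282)
t=5.000: state=(1.641, 2.869)
t=5.200: state=(1.974, 0.694)
t=5.400: state=(2.021, -0.049)
t=5.570: state=(1.997, -0.211)
largest grid value and its neighbours: x(5.360)=2.02177, x(5.370)=2.02195, x(5.380)=2.02192
parabola through these three points peaks at t≈5.374 with x≈2.02196

max x = 2.022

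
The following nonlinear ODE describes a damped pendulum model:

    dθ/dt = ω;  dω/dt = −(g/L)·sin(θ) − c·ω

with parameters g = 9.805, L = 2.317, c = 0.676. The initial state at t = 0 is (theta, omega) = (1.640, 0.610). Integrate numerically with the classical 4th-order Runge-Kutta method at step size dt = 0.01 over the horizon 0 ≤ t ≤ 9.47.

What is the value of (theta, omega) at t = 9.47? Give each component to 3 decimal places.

t=0.000: state=(1.640, 0.610)
step 1 (dt=0.01): k1=(0.610, -4.634), k2=(0.587, -4.617), k3=(0.587, -4.618), k4=(0.564, -4.601); state += dt/6·(k1+2k2+2k3+k4)
t=0.010: state=(1.646, 0.564)
t=0.020: state=(1.651, 0.518)
t=0.030: state=(1.656, 0.472)
continuing one RK4 step at a time; state shown every 50 steps (Δt=0.5):
t=0.500: state=(1.427, -1.354)
t=1.000: state=(0.434, -2.360)
t=1.500: state=(-0.589, -1.430)
t=2.000: state=(-0.871, 0.275)
t=2.500: state=(-0.427, 1.316)
t=3.000: state=(0.222, 1.067)
t=3.500: state=(0.507, 0.038)
t=4.000: state=(0.307, -0.726)
t=4.500: state=(-0.082, -0.696)
t=5.000: state=(-0.293, -0.108)
t=5.500: state=(-0.205, 0.398)
t=6.000: state=(0.024, 0.437)
t=6.500: state=(0.168, 0.107)
t=7.000: state=(0.133, -0.216)
t=7.500: state=(-0.001, -0.270)
t=8.000: state=(-0.096, -0.087)
t=8.500: state=(-0.085, 0.115)
t=9.000: state=(-0.007, 0.164)
t=9.470: state=(0.052, 0.073)

(theta, omega) = (0.052, 0.073)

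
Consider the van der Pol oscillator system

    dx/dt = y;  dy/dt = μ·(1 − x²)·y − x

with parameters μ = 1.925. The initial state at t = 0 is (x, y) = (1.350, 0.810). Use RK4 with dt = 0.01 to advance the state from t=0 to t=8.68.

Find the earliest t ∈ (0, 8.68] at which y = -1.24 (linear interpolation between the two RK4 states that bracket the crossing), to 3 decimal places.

t = 1.712

t=0.000: state=(1.350, 0.810)
step 1 (dt=0.01): k1=(0.810, -2.632), k2=(0.797, -2.632), k3=(0.797, -2.632), k4=(0.784, -2.631); state += dt/6·(k1+2k2+2k3+k4)
t=0.010: state=(1.358, 0.784)
t=0.020: state=(1.366, 0.757)
t=0.030: state=(1.373, 0.731)
continuing one RK4 step at a time; state shown every 50 steps (Δt=0.5):
t=0.500: state=(1.477, -0.161)
t=1.000: state=(1.293, -0.535)
t=1.500: state=(0.938, -0.927)
t=1.710: state=(0.714, -1.236)
next step: t=1.720: state=(0.702, -1.256) — y has crossed -1.24
linear interpolation between t=1.710 (-1.23650) and t=1.720 (-1.25554) → t≈1.712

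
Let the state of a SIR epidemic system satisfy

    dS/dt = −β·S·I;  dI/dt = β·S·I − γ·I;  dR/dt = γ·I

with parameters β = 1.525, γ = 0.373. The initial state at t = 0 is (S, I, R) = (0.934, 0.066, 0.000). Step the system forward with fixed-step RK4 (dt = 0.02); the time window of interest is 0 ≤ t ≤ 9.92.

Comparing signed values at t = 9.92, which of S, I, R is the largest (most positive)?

largest component: R

t=0.000: state=(0.934, 0.066, 0.000)
step 1 (dt=0.02): k1=(-0.094, 0.069, 0.025), k2=(-0.095, 0.070, 0.025), k3=(-0.095, 0.070, 0.025), k4=(-0.096, 0.071, 0.025); state += dt/6·(k1+2k2+2k3+k4)
t=0.020: state=(0.932, 0.067, 0.000)
t=0.040: state=(0.930, 0.069, 0.001)
t=0.060: state=(0.928, 0.070, 0.002)
continuing one RK4 step at a time; state shown every 25 steps (Δt=0.5):
t=0.500: state=(0.875, 0.109, 0.016)
t=1.000: state=(0.787, 0.171, 0.042)
t=1.500: state=(0.671, 0.248, 0.081)
t=2.000: state=(0.539, 0.327, 0.135)
t=2.500: state=(0.409, 0.389, 0.202)
t=3.000: state=(0.300, 0.422, 0.278)
t=3.500: state=(0.217, 0.426, 0.357)
t=4.000: state=(0.158, 0.407, 0.435)
t=4.500: state=(0.117, 0.375, 0.508)
t=5.000: state=(0.089, 0.336, 0.575)
t=5.500: state=(0.070, 0.296, 0.634)
t=6.000: state=(0.057, 0.258, 0.685)
t=6.500: state=(0.047, 0.223, 0.730)
t=7.000: state=(0.040, 0.191, 0.769)
t=7.500: state=(0.035, 0.163, 0.802)
t=8.000: state=(0.031, 0.139, 0.830)
t=8.500: state=(0.028, 0.118, 0.854)
t=9.000: state=(0.026, 0.100, 0.874)
t=9.500: state=(0.024, 0.085, 0.891)
t=9.920: state=(0.023, 0.073, 0.903)
compare at T: S=0.023, I=0.073, R=0.903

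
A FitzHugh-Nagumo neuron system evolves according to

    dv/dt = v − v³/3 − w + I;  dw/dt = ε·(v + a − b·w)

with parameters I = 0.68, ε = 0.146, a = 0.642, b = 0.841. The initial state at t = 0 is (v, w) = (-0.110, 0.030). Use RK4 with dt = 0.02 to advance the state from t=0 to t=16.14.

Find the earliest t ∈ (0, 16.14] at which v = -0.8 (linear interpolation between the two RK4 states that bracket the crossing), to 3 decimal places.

t=0.000: state=(-0.110, 0.030)
step 1 (dt=0.02): k1=(0.540, 0.074), k2=(0.545, 0.075), k3=(0.545, 0.075), k4=(0.550, 0.075); state += dt/6·(k1+2k2+2k3+k4)
t=0.020: state=(-0.099, 0.031)
t=0.040: state=(-0.088, 0.033)
t=0.060: state=(-0.077, 0.035)
continuing one RK4 step at a time; state shown every 50 steps (Δt=1):
t=1.000: state=(0.721, 0.151)
t=2.000: state=(1.645, 0.394)
t=3.000: state=(1.762, 0.677)
t=4.000: state=(1.665, 0.922)
t=5.000: state=(1.543, 1.124)
t=6.000: state=(1.413, 1.286)
t=7.000: state=(1.274, 1.410)
t=8.000: state=(1.119, 1.500)
t=9.000: state=(0.931, 1.556)
t=10.000: state=(0.671, 1.575)
t=11.000: state=(0.212, 1.545)
t=11.980: state=(-0.782, 1.425)
next step: t=12.000: state=(-0.809, 1.421) — v has crossed -0.8
linear interpolation between t=11.980 (-0.78185) and t=12.000 (-0.80926) → t≈11.993

t = 11.993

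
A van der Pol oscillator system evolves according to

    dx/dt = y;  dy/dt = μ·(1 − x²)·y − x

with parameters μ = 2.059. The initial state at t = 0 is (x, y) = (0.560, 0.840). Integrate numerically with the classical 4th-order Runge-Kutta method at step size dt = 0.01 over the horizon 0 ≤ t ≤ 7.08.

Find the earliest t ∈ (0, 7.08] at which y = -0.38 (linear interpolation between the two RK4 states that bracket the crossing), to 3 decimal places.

t = 1.445

t=0.000: state=(0.560, 0.840)
step 1 (dt=0.01): k1=(0.840, 0.627), k2=(0.843, 0.619), k3=(0.843, 0.619), k4=(0.846, 0.611); state += dt/6·(k1+2k2+2k3+k4)
t=0.010: state=(0.568, 0.846)
t=0.020: state=(0.577, 0.852)
t=0.030: state=(0.585, 0.858)
continuing one RK4 step at a time; state shown every 25 steps (Δt=0.25):
t=0.250: state=(0.784, 0.923)
t=0.500: state=(1.003, 0.789)
t=0.750: state=(1.162, 0.460)
t=1.000: state=(1.230, 0.098)
t=1.250: state=(1.216, -0.196)
t=1.440: state=(1.162, -0.375)
next step: t=1.450: state=(1.158, -0.384) — y has crossed -0.38
linear interpolation between t=1.440 (-0.37538) and t=1.450 (-0.38428) → t≈1.445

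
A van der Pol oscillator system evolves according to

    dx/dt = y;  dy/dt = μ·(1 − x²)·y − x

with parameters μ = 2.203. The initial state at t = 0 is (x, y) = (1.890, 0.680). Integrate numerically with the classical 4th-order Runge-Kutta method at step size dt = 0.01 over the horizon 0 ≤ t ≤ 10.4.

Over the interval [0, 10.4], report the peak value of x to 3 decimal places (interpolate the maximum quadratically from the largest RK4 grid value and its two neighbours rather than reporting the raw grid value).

t=0.000: state=(1.890, 0.680)
step 1 (dt=0.01): k1=(0.680, -5.743), k2=(0.651, -5.602), k3=(0.652, -5.605), k4=(0.624, -5.466); state += dt/6·(k1+2k2+2k3+k4)
t=0.010: state=(1.897, 0.624)
t=0.020: state=(1.902, 0.571)
t=0.030: state=(1.908, 0.520)
continuing one RK4 step at a time; state shown every 50 steps (Δt=0.5):
t=0.500: state=(1.889, -0.274)
t=1.000: state=(1.725, -0.364)
t=1.500: state=(1.524, -0.449)
t=2.000: state=(1.265, -0.607)
t=2.500: state=(0.878, -1.015)
t=3.000: state=(0.074, -2.557)
t=3.500: state=(-1.666, -2.609)
t=4.000: state=(-2.009, 0.170)
t=4.500: state=(-1.874, 0.318)
t=5.000: state=(-1.701, 0.376)
t=5.500: state=(-1.493, 0.464)
t=6.000: state=(-1.223, 0.640)
t=6.500: state=(-0.806, 1.117)
t=7.000: state=(0.111, 2.963)
t=7.500: state=(1.815, 1.826)
t=8.000: state=(1.996, -0.217)
t=8.500: state=(1.852, -0.326)
t=9.000: state=(1.675, -0.385)
t=9.500: state=(1.461, -0.481)
t=10.000: state=(1.179, -0.678)
t=10.400: state=(0.842, -1.065)
largest grid value and its neighbours: x(7.800)=2.02105, x(7.810)=2.02112, x(7.820)=2.02100
parabola through these three points peaks at t≈7.809 with x≈2.02112

max x = 2.021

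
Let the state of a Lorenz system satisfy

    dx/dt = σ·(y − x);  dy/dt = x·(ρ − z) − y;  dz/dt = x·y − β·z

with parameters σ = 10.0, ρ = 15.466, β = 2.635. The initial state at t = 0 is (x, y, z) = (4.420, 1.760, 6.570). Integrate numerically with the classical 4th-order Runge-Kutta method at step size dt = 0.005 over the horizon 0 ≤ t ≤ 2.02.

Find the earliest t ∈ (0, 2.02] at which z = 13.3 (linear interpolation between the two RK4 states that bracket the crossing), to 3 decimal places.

t=0.000: state=(4.420, 1.760, 6.570)
step 1 (dt=0.005): k1=(-26.600, 37.560, -9.533), k2=(-24.996, 36.979, -9.178), k3=(-25.051, 37.012, -9.179), k4=(-23.497, 36.458, -8.837); state += dt/6·(k1+2k2+2k3+k4)
t=0.005: state=(4.295, 1.945, 6.524)
t=0.010: state=(4.185, 2.125, 6.482)
t=0.015: state=(4.089, 2.300, 6.442)
continuing one RK4 step at a time; state shown every 20 steps (Δt=0.1):
t=0.100: state=(3.949, 4.980, 6.227)
t=0.200: state=(5.846, 8.450, 7.684)
t=0.300: state=(8.714, 11.444, 12.541)
t=0.310: state=(8.980, 11.557, 13.220)
next step: t=0.315: state=(9.106, 11.593, 13.567) — z has crossed 13.3
linear interpolation between t=0.310 (13.21966) and t=0.315 (13.56665) → t≈0.311

t = 0.311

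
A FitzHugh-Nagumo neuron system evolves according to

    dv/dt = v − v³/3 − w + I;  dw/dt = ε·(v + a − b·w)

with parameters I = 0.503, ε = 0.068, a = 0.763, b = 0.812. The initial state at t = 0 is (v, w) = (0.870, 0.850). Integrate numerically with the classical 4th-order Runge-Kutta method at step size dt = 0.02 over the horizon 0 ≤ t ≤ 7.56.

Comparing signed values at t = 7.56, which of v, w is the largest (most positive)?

t=0.000: state=(0.870, 0.850)
step 1 (dt=0.02): k1=(0.303, 0.064), k2=(0.304, 0.064), k3=(0.304, 0.064), k4=(0.304, 0.064); state += dt/6·(k1+2k2+2k3+k4)
t=0.020: state=(0.876, 0.851)
t=0.040: state=(0.882, 0.853)
t=0.060: state=(0.888, 0.854)
continuing one RK4 step at a time; state shown every 25 steps (Δt=0.5):
t=0.500: state=(1.019, 0.884)
t=1.000: state=(1.148, 0.922)
t=1.500: state=(1.240, 0.963)
t=2.000: state=(1.294, 1.005)
t=2.500: state=(1.314, 1.047)
t=3.000: state=(1.311, 1.088)
t=3.500: state=(1.291, 1.128)
t=4.000: state=(1.261, 1.165)
t=4.500: state=(1.222, 1.201)
t=5.000: state=(1.177, 1.234)
t=5.500: state=(1.125, 1.264)
t=6.000: state=(1.066, 1.292)
t=6.500: state=(0.997, 1.317)
t=7.000: state=(0.917, 1.339)
t=7.500: state=(0.819, 1.357)
t=7.560: state=(0.805, 1.359)
compare at T: v=0.805, w=1.359

largest component: w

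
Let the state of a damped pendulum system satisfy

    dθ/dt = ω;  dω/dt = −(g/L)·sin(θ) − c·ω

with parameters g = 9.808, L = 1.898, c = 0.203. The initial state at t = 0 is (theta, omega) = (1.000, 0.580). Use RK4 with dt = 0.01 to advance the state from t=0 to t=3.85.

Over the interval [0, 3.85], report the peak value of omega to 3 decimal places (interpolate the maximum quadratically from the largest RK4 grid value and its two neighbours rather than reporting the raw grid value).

max omega = 1.819

t=0.000: state=(1.000, 0.580)
step 1 (dt=0.01): k1=(0.580, -4.466), k2=(0.558, -4.470), k3=(0.558, -4.469), k4=(0.535, -4.473); state += dt/6·(k1+2k2+2k3+k4)
t=0.010: state=(1.006, 0.535)
t=0.020: state=(1.011, 0.491)
t=0.030: state=(1.015, 0.446)
continuing one RK4 step at a time; state shown every 20 steps (Δt=0.2):
t=0.200: state=(1.027, -0.310)
t=0.400: state=(0.880, -1.131)
t=0.600: state=(0.586, -1.769)
t=0.800: state=(0.195, -2.085)
t=1.000: state=(-0.220, -1.986)
t=1.200: state=(-0.574, -1.509)
t=1.400: state=(-0.808, -0.795)
t=1.600: state=(-0.887, 0.004)
t=1.800: state=(-0.808, 0.771)
t=2.000: state=(-0.588, 1.398)
t=2.200: state=(-0.266, 1.764)
t=2.400: state=(0.094, 1.780)
t=2.600: state=(0.422, 1.445)
t=2.800: state=(0.656, 0.860)
t=3.000: state=(0.758, 0.159)
t=3.200: state=(0.719, -0.538)
t=3.400: state=(0.550, -1.124)
t=3.600: state=(0.284, -1.494)
t=3.800: state=(-0.027, -1.564)
t=3.850: state=(-0.104, -1.531)
largest grid value and its neighbours: omega(2.300)=1.81855, omega(2.310)=1.81885, omega(2.320)=1.81820
parabola through these three points peaks at t≈2.308 with omega≈1.81886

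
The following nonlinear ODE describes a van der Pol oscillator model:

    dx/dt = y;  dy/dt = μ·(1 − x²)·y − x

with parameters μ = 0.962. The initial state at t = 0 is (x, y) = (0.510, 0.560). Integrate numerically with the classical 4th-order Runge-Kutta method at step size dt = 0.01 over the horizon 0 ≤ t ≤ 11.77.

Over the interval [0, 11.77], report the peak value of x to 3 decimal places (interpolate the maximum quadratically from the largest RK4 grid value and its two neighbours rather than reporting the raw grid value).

t=0.000: state=(0.510, 0.560)
step 1 (dt=0.01): k1=(0.560, -0.111), k2=(0.559, -0.116), k3=(0.559, -0.116), k4=(0.559, -0.121); state += dt/6·(k1+2k2+2k3+k4)
t=0.010: state=(0.516, 0.559)
t=0.020: state=(0.521, 0.558)
t=0.030: state=(0.527, 0.556)
continuing one RK4 step at a time; state shown every 50 steps (Δt=0.5):
t=0.500: state=(0.755, 0.380)
t=1.000: state=(0.857, 0.003)
t=1.500: state=(0.748, -0.444)
t=2.000: state=(0.401, -0.962)
t=2.500: state=(-0.239, -1.607)
t=3.000: state=(-1.118, -1.672)
t=3.500: state=(-1.665, -0.444)
t=4.000: state=(-1.651, 0.379)
t=4.500: state=(-1.356, 0.779)
t=5.000: state=(-0.864, 1.223)
t=5.500: state=(-0.070, 2.031)
t=6.000: state=(1.134, 2.466)
t=6.500: state=(1.930, 0.588)
t=7.000: state=(1.926, -0.387)
t=7.500: state=(1.647, -0.696)
t=8.000: state=(1.231, -0.988)
t=8.500: state=(0.619, -1.528)
t=9.000: state=(-0.374, -2.471)
t=9.500: state=(-1.596, -1.856)
t=10.000: state=(-2.007, -0.021)
t=10.500: state=(-1.848, 0.538)
t=11.000: state=(-1.514, 0.794)
t=11.500: state=(-1.039, 1.143)
t=11.770: state=(-0.690, 1.459)
largest grid value and its neighbours: x(6.710)=1.98777, x(6.720)=1.98783, x(6.730)=1.98769
parabola through these three points peaks at t≈6.718 with x≈1.98783

max x = 1.988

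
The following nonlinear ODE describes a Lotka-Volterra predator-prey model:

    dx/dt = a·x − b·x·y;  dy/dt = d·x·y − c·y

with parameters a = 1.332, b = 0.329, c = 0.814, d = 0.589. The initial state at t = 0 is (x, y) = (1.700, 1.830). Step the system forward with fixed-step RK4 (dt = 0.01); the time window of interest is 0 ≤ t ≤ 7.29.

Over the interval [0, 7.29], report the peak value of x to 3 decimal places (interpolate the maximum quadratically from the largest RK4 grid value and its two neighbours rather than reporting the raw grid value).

t=0.000: state=(1.700, 1.830)
step 1 (dt=0.01): k1=(1.241, 0.343), k2=(1.244, 0.350), k3=(1.244, 0.350), k4=(1.248, 0.357); state += dt/6·(k1+2k2+2k3+k4)
t=0.010: state=(1.712, 1.833)
t=0.020: state=(1.725, 1.837)
t=0.030: state=(1.738, 1.841)
continuing one RK4 step at a time; state shown every 25 steps (Δt=0.25):
t=0.250: state=(2.031, 1.964)
t=0.500: state=(2.388, 2.218)
t=0.750: state=(2.731, 2.639)
t=1.000: state=(2.992, 3.287)
t=1.250: state=(3.073, 4.203)
t=1.500: state=(2.899, 5.340)
t=1.750: state=(2.484, 6.491)
t=2.000: state=(1.956, 7.346)
t=2.250: state=(1.464, 7.700)
t=2.500: state=(1.087, 7.569)
t=2.750: state=(0.828, 7.101)
t=3.000: state=(0.661, 6.459)
t=3.250: state=(0.558, 5.761)
t=3.500: state=(0.499, 5.078)
t=3.750: state=(0.470, 4.448)
t=4.000: state=(0.466, 3.887)
t=4.250: state=(0.482, 3.399)
t=4.500: state=(0.517, 2.985)
t=4.750: state=(0.573, 2.638)
t=5.000: state=(0.652, 2.355)
t=5.250: state=(0.756, 2.130)
t=5.500: state=(0.892, 1.961)
t=5.750: state=(1.064, 1.847)
t=6.000: state=(1.279, 1.790)
t=6.250: state=(1.541, 1.796)
t=6.500: state=(1.849, 1.880)
t=6.750: state=(2.195, 2.065)
t=7.000: state=(2.553, 2.390)
t=7.250: state=(2.868, 2.909)
t=7.290: state=(2.910, 3.014)
largest grid value and its neighbours: x(1.200)=3.07569, x(1.210)=3.07599, x(1.220)=3.07589
parabola through these three points peaks at t≈1.212 with x≈3.07600

max x = 3.076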